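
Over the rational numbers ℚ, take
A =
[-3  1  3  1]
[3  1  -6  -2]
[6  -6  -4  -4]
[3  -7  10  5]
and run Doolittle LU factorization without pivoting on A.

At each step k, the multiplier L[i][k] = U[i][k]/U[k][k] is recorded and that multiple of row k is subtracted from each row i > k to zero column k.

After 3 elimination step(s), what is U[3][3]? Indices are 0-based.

U[3][3] = -1

Step 1: pivot at (0,0) is -3.
  row1 ← row1 − (-1)·row0  ⇒  L[1][0]=-1, U row1=(0, 2, -3, -1)
  row2 ← row2 − (-2)·row0  ⇒  L[2][0]=-2, U row2=(0, -4, 2, -2)
  row3 ← row3 − (-1)·row0  ⇒  L[3][0]=-1, U row3=(0, -6, 13, 6)
Step 2: pivot at (1,1) is 2.
  row2 ← row2 − (-2)·row1  ⇒  L[2][1]=-2, U row2=(0, 0, -4, -4)
  row3 ← row3 − (-3)·row1  ⇒  L[3][1]=-3, U row3=(0, 0, 4, 3)
Step 3: pivot at (2,2) is -4.
  row3 ← row3 − (-1)·row2  ⇒  L[3][2]=-1, U row3=(0, 0, 0, -1)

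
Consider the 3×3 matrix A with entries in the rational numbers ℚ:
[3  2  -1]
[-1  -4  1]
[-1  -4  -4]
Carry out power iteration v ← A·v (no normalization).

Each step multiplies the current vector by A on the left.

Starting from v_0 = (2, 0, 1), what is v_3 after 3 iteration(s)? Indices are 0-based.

v_0 = (2, 0, 1).
v_1 = A·v_0 = (5, -1, -6).
v_2 = A·v_1 = (19, -7, 23).
v_3 = A·v_2 = (20, 32, -83).

v_3 = (20, 32, -83)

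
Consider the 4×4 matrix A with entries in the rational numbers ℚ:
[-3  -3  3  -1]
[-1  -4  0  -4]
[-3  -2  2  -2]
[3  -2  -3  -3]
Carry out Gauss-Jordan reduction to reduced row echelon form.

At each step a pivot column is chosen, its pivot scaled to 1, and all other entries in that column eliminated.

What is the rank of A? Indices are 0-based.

[1] R0 /= -3  ⇒  (1, 1, -1, 1/3)
     R1 -= -1·R0  ⇒  (0, -3, -1, -11/3)
     R2 -= -3·R0  ⇒  (0, 1, -1, -1)
     R3 -= 3·R0  ⇒  (0, -5, 0, -4)
[2] R1 /= -3  ⇒  (0, 1, 1/3, 11/9)
     R0 -= 1·R1  ⇒  (1, 0, -4/3, -8/9)
     R2 -= 1·R1  ⇒  (0, 0, -4/3, -20/9)
     R3 -= -5·R1  ⇒  (0, 0, 5/3, 19/9)
[3] R2 /= -4/3  ⇒  (0, 0, 1, 5/3)
     R0 -= -4/3·R2  ⇒  (1, 0, 0, 4/3)
     R1 -= 1/3·R2  ⇒  (0, 1, 0, 2/3)
     R3 -= 5/3·R2  ⇒  (0, 0, 0, -2/3)
[4] R3 /= -2/3  ⇒  (0, 0, 0, 1)
     R0 -= 4/3·R3  ⇒  (1, 0, 0, 0)
     R1 -= 2/3·R3  ⇒  (0, 1, 0, 0)
     R2 -= 5/3·R3  ⇒  (0, 0, 1, 0)

rank = 4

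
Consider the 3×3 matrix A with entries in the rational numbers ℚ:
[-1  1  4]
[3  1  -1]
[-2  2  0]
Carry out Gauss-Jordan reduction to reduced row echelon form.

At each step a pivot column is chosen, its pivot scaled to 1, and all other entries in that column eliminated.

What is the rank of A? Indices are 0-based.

rank = 3

step 1: normalize row 0 (÷-1) = (1, -1, -4)
  row 1: subtract 3×row0 = (0, 4, 11)
  row 2: subtract -2×row0 = (0, 0, -8)
step 2: normalize row 1 (÷4) = (0, 1, 11/4)
  row 0: subtract -1×row1 = (1, 0, -5/4)
step 3: normalize row 2 (÷-8) = (0, 0, 1)
  row 0: subtract -5/4×row2 = (1, 0, 0)
  row 1: subtract 11/4×row2 = (0, 1, 0)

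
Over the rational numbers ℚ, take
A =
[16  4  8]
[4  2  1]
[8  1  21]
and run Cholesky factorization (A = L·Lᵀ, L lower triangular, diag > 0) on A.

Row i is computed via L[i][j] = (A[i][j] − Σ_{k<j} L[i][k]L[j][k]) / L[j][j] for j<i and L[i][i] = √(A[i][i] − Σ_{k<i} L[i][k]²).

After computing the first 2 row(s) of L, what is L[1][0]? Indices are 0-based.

L[1][0] = 1

Step 1: L[0][0] = √(16) = 4.
  L[1][0] = (4) / L[0][0] = 1.
Step 2: L[1][1] = √(1) = 1.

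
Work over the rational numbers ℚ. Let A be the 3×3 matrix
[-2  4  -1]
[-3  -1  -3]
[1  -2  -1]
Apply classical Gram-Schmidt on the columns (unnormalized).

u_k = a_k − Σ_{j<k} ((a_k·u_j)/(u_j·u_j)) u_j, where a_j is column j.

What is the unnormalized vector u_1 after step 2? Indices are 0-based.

u_1 = (3, -5/2, -3/2)

Step 1: u_0 = a_0 = (-2, -3, 1).
Step 2: u_1 = a_1 − (-1/2)·u_0 = (3, -5/2, -3/2).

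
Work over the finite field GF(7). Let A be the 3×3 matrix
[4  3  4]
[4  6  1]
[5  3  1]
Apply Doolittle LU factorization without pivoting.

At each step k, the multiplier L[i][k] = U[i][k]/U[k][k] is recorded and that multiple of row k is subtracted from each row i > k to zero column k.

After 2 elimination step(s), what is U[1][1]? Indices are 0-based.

U[1][1] = 3

[col 0] pivot 4
  R1 -= 1*R0 → (0, 3, 4)  (L[1][0] := 1)
  R2 -= 3*R0 → (0, 1, 3)  (L[2][0] := 3)
[col 1] pivot 3
  R2 -= 5*R1 → (0, 0, 4)  (L[2][1] := 5)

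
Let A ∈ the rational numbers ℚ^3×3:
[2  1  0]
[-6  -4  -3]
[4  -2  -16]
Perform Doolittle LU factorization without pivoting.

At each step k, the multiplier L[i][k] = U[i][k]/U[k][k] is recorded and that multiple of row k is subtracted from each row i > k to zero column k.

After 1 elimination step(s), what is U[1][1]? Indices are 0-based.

k=0: U[0][0]=2
  eliminate (1,0): mult=-3, new row 1: (0, -1, -3); set L[1][0]=-3
  eliminate (2,0): mult=2, new row 2: (0, -4, -16); set L[2][0]=2

U[1][1] = -1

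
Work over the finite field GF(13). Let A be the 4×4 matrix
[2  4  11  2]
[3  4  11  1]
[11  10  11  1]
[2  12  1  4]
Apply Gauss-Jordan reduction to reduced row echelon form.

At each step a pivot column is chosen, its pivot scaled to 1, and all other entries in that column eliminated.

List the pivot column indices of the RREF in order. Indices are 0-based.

[1] R0 /= 2  ⇒  (1, 2, 12, 1)
     R1 -= 3·R0  ⇒  (0, 11, 1, 11)
     R2 -= 11·R0  ⇒  (0, 1, 9, 3)
     R3 -= 2·R0  ⇒  (0, 8, 3, 2)
[2] R1 /= 11  ⇒  (0, 1, 6, 1)
     R0 -= 2·R1  ⇒  (1, 0, 0, 12)
     R2 -= 1·R1  ⇒  (0, 0, 3, 2)
     R3 -= 8·R1  ⇒  (0, 0, 7, 7)
[3] R2 /= 3  ⇒  (0, 0, 1, 5)
     R1 -= 6·R2  ⇒  (0, 1, 0, 10)
     R3 -= 7·R2  ⇒  (0, 0, 0, 11)
[4] R3 /= 11  ⇒  (0, 0, 0, 1)
     R0 -= 12·R3  ⇒  (1, 0, 0, 0)
     R1 -= 10·R3  ⇒  (0, 1, 0, 0)
     R2 -= 5·R3  ⇒  (0, 0, 1, 0)

pivot columns: 0, 1, 2, 3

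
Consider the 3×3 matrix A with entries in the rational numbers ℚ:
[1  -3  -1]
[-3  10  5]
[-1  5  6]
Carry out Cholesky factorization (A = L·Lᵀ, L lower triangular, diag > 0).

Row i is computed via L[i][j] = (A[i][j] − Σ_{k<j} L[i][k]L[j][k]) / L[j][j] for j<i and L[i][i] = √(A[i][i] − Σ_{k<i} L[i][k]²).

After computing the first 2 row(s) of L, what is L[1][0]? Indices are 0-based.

Step 1: L[0][0] = √(1) = 1.
  L[1][0] = (-3) / L[0][0] = -3.
Step 2: L[1][1] = √(1) = 1.

L[1][0] = -3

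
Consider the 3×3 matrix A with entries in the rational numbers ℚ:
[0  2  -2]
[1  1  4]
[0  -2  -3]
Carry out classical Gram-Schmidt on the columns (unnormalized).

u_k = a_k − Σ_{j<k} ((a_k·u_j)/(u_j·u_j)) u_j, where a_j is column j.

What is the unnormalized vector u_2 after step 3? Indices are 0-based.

u_2 = (-5/2, 0, -5/2)

Step 1: u_0 = a_0 = (0, 1, 0).
Step 2: u_1 = a_1 − (1)·u_0 = (2, 0, -2).
Step 3: u_2 = a_2 − (4)·u_0 − (1/4)·u_1 = (-5/2, 0, -5/2).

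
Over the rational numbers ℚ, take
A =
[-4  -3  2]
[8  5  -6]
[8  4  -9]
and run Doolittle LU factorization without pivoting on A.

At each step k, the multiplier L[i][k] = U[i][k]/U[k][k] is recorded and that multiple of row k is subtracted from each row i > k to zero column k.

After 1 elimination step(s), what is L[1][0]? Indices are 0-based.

L[1][0] = -2

k=0: U[0][0]=-4
  eliminate (1,0): mult=-2, new row 1: (0, -1, -2); set L[1][0]=-2
  eliminate (2,0): mult=-2, new row 2: (0, -2, -5); set L[2][0]=-2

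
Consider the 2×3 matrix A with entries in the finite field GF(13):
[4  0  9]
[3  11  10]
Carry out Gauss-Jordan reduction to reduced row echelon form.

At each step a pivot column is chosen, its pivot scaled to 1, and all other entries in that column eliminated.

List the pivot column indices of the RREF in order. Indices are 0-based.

pivot columns: 0, 1

[1] R0 /= 4  ⇒  (1, 0, 12)
     R1 -= 3·R0  ⇒  (0, 11, 0)
[2] R1 /= 11  ⇒  (0, 1, 0)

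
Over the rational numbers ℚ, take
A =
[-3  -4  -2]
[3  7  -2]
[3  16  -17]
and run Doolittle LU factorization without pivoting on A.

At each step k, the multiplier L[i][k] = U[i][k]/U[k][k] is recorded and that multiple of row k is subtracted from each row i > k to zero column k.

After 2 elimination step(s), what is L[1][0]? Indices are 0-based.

L[1][0] = -1

k=0: U[0][0]=-3
  eliminate (1,0): mult=-1, new row 1: (0, 3, -4); set L[1][0]=-1
  eliminate (2,0): mult=-1, new row 2: (0, 12, -19); set L[2][0]=-1
k=1: U[1][1]=3
  eliminate (2,1): mult=4, new row 2: (0, 0, -3); set L[2][1]=4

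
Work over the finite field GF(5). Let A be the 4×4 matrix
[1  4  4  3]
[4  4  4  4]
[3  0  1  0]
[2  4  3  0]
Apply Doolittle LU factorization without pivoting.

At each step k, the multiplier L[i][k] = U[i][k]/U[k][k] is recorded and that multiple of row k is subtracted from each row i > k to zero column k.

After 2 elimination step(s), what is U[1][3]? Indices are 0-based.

U[1][3] = 2

Step 1: pivot at (0,0) is 1.
  row1 ← row1 − (4)·row0  ⇒  L[1][0]=4, U row1=(0, 3, 3, 2)
  row2 ← row2 − (3)·row0  ⇒  L[2][0]=3, U row2=(0, 3, 4, 1)
  row3 ← row3 − (2)·row0  ⇒  L[3][0]=2, U row3=(0, 1, 0, 4)
Step 2: pivot at (1,1) is 3.
  row2 ← row2 − (1)·row1  ⇒  L[2][1]=1, U row2=(0, 0, 1, 4)
  row3 ← row3 − (2)·row1  ⇒  L[3][1]=2, U row3=(0, 0, 4, 0)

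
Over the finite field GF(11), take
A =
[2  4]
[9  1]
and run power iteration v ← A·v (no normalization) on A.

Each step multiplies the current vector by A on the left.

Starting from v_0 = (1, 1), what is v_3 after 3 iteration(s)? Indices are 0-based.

v_3 = (8, 4)

v_0 = (1, 1).
v_1 = A·v_0 = (6, 10).
v_2 = A·v_1 = (8, 9).
v_3 = A·v_2 = (8, 4).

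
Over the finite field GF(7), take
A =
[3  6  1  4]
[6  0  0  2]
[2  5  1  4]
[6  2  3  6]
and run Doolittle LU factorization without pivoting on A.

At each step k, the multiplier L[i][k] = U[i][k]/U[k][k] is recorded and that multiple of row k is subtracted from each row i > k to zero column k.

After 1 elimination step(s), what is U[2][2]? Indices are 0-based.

[col 0] pivot 3
  R1 -= 2*R0 → (0, 2, 5, 1)  (L[1][0] := 2)
  R2 -= 3*R0 → (0, 1, 5, 6)  (L[2][0] := 3)
  R3 -= 2*R0 → (0, 4, 1, 5)  (L[3][0] := 2)

U[2][2] = 5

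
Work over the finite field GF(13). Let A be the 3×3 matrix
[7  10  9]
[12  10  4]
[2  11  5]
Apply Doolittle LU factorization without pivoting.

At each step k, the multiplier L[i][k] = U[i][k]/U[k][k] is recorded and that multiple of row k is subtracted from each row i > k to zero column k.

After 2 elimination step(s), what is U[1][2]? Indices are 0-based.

U[1][2] = 9

[col 0] pivot 7
  R1 -= 11*R0 → (0, 4, 9)  (L[1][0] := 11)
  R2 -= 4*R0 → (0, 10, 8)  (L[2][0] := 4)
[col 1] pivot 4
  R2 -= 9*R1 → (0, 0, 5)  (L[2][1] := 9)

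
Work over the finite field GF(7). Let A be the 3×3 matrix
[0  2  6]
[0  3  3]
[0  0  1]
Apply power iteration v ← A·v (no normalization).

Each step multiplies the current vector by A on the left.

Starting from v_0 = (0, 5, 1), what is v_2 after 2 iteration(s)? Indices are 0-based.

v_2 = (0, 1, 1)

v_0 = (0, 5, 1).
v_1 = A·v_0 = (2, 4, 1).
v_2 = A·v_1 = (0, 1, 1).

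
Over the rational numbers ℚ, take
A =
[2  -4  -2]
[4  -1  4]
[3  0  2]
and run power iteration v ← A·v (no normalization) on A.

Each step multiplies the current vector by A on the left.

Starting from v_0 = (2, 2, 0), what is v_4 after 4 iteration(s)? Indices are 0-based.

v_0 = (2, 2, 0).
v_1 = A·v_0 = (-4, 6, 6).
v_2 = A·v_1 = (-44, 2, 0).
v_3 = A·v_2 = (-96, -178, -132).
v_4 = A·v_3 = (784, -734, -552).

v_4 = (784, -734, -552)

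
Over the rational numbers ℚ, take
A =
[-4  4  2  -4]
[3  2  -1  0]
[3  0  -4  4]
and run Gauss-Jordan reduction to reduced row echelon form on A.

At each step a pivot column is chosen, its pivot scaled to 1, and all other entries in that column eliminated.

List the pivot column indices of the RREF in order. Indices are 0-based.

pivot columns: 0, 1, 2

[1] R0 /= -4  ⇒  (1, -1, -1/2, 1)
     R1 -= 3·R0  ⇒  (0, 5, 1/2, -3)
     R2 -= 3·R0  ⇒  (0, 3, -5/2, 1)
[2] R1 /= 5  ⇒  (0, 1, 1/10, -3/5)
     R0 -= -1·R1  ⇒  (1, 0, -2/5, 2/5)
     R2 -= 3·R1  ⇒  (0, 0, -14/5, 14/5)
[3] R2 /= -14/5  ⇒  (0, 0, 1, -1)
     R0 -= -2/5·R2  ⇒  (1, 0, 0, 0)
     R1 -= 1/10·R2  ⇒  (0, 1, 0, -1/2)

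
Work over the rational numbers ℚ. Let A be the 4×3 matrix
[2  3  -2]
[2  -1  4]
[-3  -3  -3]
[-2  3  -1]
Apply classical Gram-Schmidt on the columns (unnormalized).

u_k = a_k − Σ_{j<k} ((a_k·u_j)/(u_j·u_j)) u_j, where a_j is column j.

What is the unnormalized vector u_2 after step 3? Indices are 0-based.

Step 1: u_0 = a_0 = (2, 2, -3, -2).
Step 2: u_1 = a_1 − (1/3)·u_0 = (7/3, -5/3, -2, 11/3).
Step 3: u_2 = a_2 − (5/7)·u_0 − (-27/77)·u_1 = (-201/77, 153/77, -120/77, 12/7).

u_2 = (-201/77, 153/77, -120/77, 12/7)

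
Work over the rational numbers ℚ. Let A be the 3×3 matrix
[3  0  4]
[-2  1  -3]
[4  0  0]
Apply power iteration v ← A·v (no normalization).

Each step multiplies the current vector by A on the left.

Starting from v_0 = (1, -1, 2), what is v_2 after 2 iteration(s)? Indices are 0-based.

v_0 = (1, -1, 2).
v_1 = A·v_0 = (11, -9, 4).
v_2 = A·v_1 = (49, -43, 44).

v_2 = (49, -43, 44)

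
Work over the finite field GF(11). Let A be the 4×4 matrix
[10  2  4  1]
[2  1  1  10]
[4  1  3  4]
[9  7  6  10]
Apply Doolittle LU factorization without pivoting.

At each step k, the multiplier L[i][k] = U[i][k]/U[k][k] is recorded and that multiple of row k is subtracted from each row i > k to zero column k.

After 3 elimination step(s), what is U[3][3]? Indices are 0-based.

[col 0] pivot 10
  R1 -= 9*R0 → (0, 5, 9, 1)  (L[1][0] := 9)
  R2 -= 7*R0 → (0, 9, 8, 8)  (L[2][0] := 7)
  R3 -= 2*R0 → (0, 3, 9, 8)  (L[3][0] := 2)
[col 1] pivot 5
  R2 -= 4*R1 → (0, 0, 5, 4)  (L[2][1] := 4)
  R3 -= 5*R1 → (0, 0, 8, 3)  (L[3][1] := 5)
[col 2] pivot 5
  R3 -= 6*R2 → (0, 0, 0, 1)  (L[3][2] := 6)

U[3][3] = 1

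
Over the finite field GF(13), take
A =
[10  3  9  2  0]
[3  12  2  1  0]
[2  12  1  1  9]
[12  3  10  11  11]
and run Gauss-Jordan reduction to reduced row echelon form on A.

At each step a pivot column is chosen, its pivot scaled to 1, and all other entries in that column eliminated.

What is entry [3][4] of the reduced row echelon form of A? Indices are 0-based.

M[3][4] = 2

[1] R0 /= 10  ⇒  (1, 12, 10, 8, 0)
     R1 -= 3·R0  ⇒  (0, 2, 11, 3, 0)
     R2 -= 2·R0  ⇒  (0, 1, 7, 11, 9)
     R3 -= 12·R0  ⇒  (0, 2, 7, 6, 11)
[2] R1 /= 2  ⇒  (0, 1, 12, 8, 0)
     R0 -= 12·R1  ⇒  (1, 0, 9, 3, 0)
     R2 -= 1·R1  ⇒  (0, 0, 8, 3, 9)
     R3 -= 2·R1  ⇒  (0, 0, 9, 3, 11)
[3] R2 /= 8  ⇒  (0, 0, 1, 2, 6)
     R0 -= 9·R2  ⇒  (1, 0, 0, 11, 11)
     R1 -= 12·R2  ⇒  (0, 1, 0, 10, 6)
     R3 -= 9·R2  ⇒  (0, 0, 0, 11, 9)
[4] R3 /= 11  ⇒  (0, 0, 0, 1, 2)
     R0 -= 11·R3  ⇒  (1, 0, 0, 0, 2)
     R1 -= 10·R3  ⇒  (0, 1, 0, 0, 12)
     R2 -= 2·R3  ⇒  (0, 0, 1, 0, 2)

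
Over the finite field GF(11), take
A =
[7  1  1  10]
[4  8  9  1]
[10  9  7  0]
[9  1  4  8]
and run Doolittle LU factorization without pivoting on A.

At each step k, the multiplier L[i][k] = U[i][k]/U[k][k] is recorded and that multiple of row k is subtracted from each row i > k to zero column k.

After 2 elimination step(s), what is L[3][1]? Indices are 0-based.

L[3][1] = 8

Step 1: pivot at (0,0) is 7.
  row1 ← row1 − (10)·row0  ⇒  L[1][0]=10, U row1=(0, 9, 10, 0)
  row2 ← row2 − (3)·row0  ⇒  L[2][0]=3, U row2=(0, 6, 4, 3)
  row3 ← row3 − (6)·row0  ⇒  L[3][0]=6, U row3=(0, 6, 9, 3)
Step 2: pivot at (1,1) is 9.
  row2 ← row2 − (8)·row1  ⇒  L[2][1]=8, U row2=(0, 0, 1, 3)
  row3 ← row3 − (8)·row1  ⇒  L[3][1]=8, U row3=(0, 0, 6, 3)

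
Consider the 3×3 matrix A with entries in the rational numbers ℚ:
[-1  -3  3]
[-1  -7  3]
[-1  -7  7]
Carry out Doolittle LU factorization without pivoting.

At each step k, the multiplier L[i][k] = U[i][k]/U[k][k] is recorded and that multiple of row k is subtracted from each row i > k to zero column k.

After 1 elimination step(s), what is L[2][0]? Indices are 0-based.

[col 0] pivot -1
  R1 -= 1*R0 → (0, -4, 0)  (L[1][0] := 1)
  R2 -= 1*R0 → (0, -4, 4)  (L[2][0] := 1)

L[2][0] = 1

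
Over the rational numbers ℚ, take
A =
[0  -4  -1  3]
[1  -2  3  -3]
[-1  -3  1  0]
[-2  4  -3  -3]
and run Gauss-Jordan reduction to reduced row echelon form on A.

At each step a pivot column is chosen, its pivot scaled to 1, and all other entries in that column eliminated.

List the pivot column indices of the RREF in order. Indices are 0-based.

[1] R0 <-> R1
[1] R0 /= 1  ⇒  (1, -2, 3, -3)
     R2 -= -1·R0  ⇒  (0, -5, 4, -3)
     R3 -= -2·R0  ⇒  (0, 0, 3, -9)
[2] R1 /= -4  ⇒  (0, 1, 1/4, -3/4)
     R0 -= -2·R1  ⇒  (1, 0, 7/2, -9/2)
     R2 -= -5·R1  ⇒  (0, 0, 21/4, -27/4)
[3] R2 /= 21/4  ⇒  (0, 0, 1, -9/7)
     R0 -= 7/2·R2  ⇒  (1, 0, 0, 0)
     R1 -= 1/4·R2  ⇒  (0, 1, 0, -3/7)
     R3 -= 3·R2  ⇒  (0, 0, 0, -36/7)
[4] R3 /= -36/7  ⇒  (0, 0, 0, 1)
     R1 -= -3/7·R3  ⇒  (0, 1, 0, 0)
     R2 -= -9/7·R3  ⇒  (0, 0, 1, 0)

pivot columns: 0, 1, 2, 3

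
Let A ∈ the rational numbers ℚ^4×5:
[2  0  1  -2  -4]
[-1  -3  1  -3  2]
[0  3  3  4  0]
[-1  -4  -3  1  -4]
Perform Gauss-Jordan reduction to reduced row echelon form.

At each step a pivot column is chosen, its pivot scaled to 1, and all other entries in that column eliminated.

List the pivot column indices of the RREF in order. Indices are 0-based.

[1] R0 /= 2  ⇒  (1, 0, 1/2, -1, -2)
     R1 -= -1·R0  ⇒  (0, -3, 3/2, -4, 0)
     R3 -= -1·R0  ⇒  (0, -4, -5/2, 0, -6)
[2] R1 /= -3  ⇒  (0, 1, -1/2, 4/3, 0)
     R2 -= 3·R1  ⇒  (0, 0, 9/2, 0, 0)
     R3 -= -4·R1  ⇒  (0, 0, -9/2, 16/3, -6)
[3] R2 /= 9/2  ⇒  (0, 0, 1, 0, 0)
     R0 -= 1/2·R2  ⇒  (1, 0, 0, -1, -2)
     R1 -= -1/2·R2  ⇒  (0, 1, 0, 4/3, 0)
     R3 -= -9/2·R2  ⇒  (0, 0, 0, 16/3, -6)
[4] R3 /= 16/3  ⇒  (0, 0, 0, 1, -9/8)
     R0 -= -1·R3  ⇒  (1, 0, 0, 0, -25/8)
     R1 -= 4/3·R3  ⇒  (0, 1, 0, 0, 3/2)

pivot columns: 0, 1, 2, 3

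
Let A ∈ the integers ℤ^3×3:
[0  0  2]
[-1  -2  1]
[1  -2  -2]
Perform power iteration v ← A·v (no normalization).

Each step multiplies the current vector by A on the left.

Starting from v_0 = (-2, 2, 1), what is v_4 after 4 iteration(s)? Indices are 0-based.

v_0 = (-2, 2, 1).
v_1 = A·v_0 = (2, -1, -8).
v_2 = A·v_1 = (-16, -8, 20).
v_3 = A·v_2 = (40, 52, -40).
v_4 = A·v_3 = (-80, -184, 16).

v_4 = (-80, -184, 16)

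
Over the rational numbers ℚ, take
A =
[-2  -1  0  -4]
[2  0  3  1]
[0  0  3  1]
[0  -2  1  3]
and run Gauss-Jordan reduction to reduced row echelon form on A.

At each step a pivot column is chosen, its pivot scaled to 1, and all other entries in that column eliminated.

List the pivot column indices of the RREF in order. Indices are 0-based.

[1] R0 /= -2  ⇒  (1, 1/2, 0, 2)
     R1 -= 2·R0  ⇒  (0, -1, 3, -3)
[2] R1 /= -1  ⇒  (0, 1, -3, 3)
     R0 -= 1/2·R1  ⇒  (1, 0, 3/2, 1/2)
     R3 -= -2·R1  ⇒  (0, 0, -5, 9)
[3] R2 /= 3  ⇒  (0, 0, 1, 1/3)
     R0 -= 3/2·R2  ⇒  (1, 0, 0, 0)
     R1 -= -3·R2  ⇒  (0, 1, 0, 4)
     R3 -= -5·R2  ⇒  (0, 0, 0, 32/3)
[4] R3 /= 32/3  ⇒  (0, 0, 0, 1)
     R1 -= 4·R3  ⇒  (0, 1, 0, 0)
     R2 -= 1/3·R3  ⇒  (0, 0, 1, 0)

pivot columns: 0, 1, 2, 3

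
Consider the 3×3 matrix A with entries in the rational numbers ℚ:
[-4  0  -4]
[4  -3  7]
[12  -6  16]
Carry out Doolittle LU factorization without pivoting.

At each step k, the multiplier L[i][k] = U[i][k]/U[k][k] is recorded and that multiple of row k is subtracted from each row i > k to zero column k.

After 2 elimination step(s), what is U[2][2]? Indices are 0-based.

k=0: U[0][0]=-4
  eliminate (1,0): mult=-1, new row 1: (0, -3, 3); set L[1][0]=-1
  eliminate (2,0): mult=-3, new row 2: (0, -6, 4); set L[2][0]=-3
k=1: U[1][1]=-3
  eliminate (2,1): mult=2, new row 2: (0, 0, -2); set L[2][1]=2

U[2][2] = -2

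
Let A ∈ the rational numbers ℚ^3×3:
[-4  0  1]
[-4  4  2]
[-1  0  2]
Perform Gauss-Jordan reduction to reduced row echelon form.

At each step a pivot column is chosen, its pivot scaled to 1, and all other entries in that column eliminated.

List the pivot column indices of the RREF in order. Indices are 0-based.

step 1: normalize row 0 (÷-4) = (1, 0, -1/4)
  row 1: subtract -4×row0 = (0, 4, 1)
  row 2: subtract -1×row0 = (0, 0, 7/4)
step 2: normalize row 1 (÷4) = (0, 1, 1/4)
step 3: normalize row 2 (÷7/4) = (0, 0, 1)
  row 0: subtract -1/4×row2 = (1, 0, 0)
  row 1: subtract 1/4×row2 = (0, 1, 0)

pivot columns: 0, 1, 2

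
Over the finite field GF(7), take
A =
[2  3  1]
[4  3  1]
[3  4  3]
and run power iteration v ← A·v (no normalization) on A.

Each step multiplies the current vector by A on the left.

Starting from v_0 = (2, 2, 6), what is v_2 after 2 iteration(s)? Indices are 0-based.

v_0 = (2, 2, 6).
v_1 = A·v_0 = (2, 6, 4).
v_2 = A·v_1 = (5, 2, 0).

v_2 = (5, 2, 0)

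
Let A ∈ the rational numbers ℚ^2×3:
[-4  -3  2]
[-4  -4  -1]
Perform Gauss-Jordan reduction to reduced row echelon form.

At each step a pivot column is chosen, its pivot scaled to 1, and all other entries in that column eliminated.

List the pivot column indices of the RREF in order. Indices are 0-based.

step 1: normalize row 0 (÷-4) = (1, 3/4, -1/2)
  row 1: subtract -4×row0 = (0, -1, -3)
step 2: normalize row 1 (÷-1) = (0, 1, 3)
  row 0: subtract 3/4×row1 = (1, 0, -11/4)

pivot columns: 0, 1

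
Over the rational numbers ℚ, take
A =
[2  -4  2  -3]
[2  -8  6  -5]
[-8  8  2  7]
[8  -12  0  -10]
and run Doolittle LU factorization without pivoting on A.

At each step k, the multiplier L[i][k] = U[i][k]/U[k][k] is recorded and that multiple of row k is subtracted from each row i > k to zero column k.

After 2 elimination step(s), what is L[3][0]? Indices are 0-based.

Step 1: pivot at (0,0) is 2.
  row1 ← row1 − (1)·row0  ⇒  L[1][0]=1, U row1=(0, -4, 4, -2)
  row2 ← row2 − (-4)·row0  ⇒  L[2][0]=-4, U row2=(0, -8, 10, -5)
  row3 ← row3 − (4)·row0  ⇒  L[3][0]=4, U row3=(0, 4, -8, 2)
Step 2: pivot at (1,1) is -4.
  row2 ← row2 − (2)·row1  ⇒  L[2][1]=2, U row2=(0, 0, 2, -1)
  row3 ← row3 − (-1)·row1  ⇒  L[3][1]=-1, U row3=(0, 0, -4, 0)

L[3][0] = 4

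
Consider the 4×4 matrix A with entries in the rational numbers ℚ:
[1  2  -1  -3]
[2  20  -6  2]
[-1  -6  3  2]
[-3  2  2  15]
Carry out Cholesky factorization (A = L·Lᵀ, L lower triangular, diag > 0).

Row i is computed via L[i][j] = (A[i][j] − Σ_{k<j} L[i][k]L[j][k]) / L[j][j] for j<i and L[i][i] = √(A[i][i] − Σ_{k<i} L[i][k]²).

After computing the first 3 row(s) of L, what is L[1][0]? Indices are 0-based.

Step 1: L[0][0] = √(1) = 1.
  L[1][0] = (2) / L[0][0] = 2.
Step 2: L[1][1] = √(16) = 4.
  L[2][0] = (-1) / L[0][0] = -1.
  L[2][1] = (-4) / L[1][1] = -1.
Step 3: L[2][2] = √(1) = 1.

L[1][0] = 2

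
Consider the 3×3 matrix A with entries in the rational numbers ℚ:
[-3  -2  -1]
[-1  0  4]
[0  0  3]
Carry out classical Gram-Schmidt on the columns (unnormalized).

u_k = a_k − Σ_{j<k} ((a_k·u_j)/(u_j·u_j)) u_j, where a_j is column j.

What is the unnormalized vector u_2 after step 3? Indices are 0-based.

u_2 = (0, 0, 3)

Step 1: u_0 = a_0 = (-3, -1, 0).
Step 2: u_1 = a_1 − (3/5)·u_0 = (-1/5, 3/5, 0).
Step 3: u_2 = a_2 − (-1/10)·u_0 − (13/2)·u_1 = (0, 0, 3).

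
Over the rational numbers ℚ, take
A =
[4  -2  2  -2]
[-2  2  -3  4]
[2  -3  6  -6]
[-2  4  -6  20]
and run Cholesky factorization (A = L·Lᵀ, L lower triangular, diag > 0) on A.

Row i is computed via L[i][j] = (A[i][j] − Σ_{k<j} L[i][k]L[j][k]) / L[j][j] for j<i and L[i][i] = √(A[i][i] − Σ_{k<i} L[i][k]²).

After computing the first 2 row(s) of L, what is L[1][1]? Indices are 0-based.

Step 1: L[0][0] = √(4) = 2.
  L[1][0] = (-2) / L[0][0] = -1.
Step 2: L[1][1] = √(1) = 1.

L[1][1] = 1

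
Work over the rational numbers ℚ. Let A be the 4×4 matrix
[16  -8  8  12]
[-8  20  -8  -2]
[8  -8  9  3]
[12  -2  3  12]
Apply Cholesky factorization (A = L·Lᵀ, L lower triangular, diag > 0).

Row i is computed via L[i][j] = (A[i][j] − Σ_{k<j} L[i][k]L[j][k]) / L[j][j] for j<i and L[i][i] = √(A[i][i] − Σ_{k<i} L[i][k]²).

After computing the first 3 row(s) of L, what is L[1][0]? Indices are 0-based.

Step 1: L[0][0] = √(16) = 4.
  L[1][0] = (-8) / L[0][0] = -2.
Step 2: L[1][1] = √(16) = 4.
  L[2][0] = (8) / L[0][0] = 2.
  L[2][1] = (-4) / L[1][1] = -1.
Step 3: L[2][2] = √(4) = 2.

L[1][0] = -2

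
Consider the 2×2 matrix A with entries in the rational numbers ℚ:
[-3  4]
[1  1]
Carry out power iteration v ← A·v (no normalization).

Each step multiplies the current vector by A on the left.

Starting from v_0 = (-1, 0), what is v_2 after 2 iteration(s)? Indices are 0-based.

v_2 = (-13, 2)

v_0 = (-1, 0).
v_1 = A·v_0 = (3, -1).
v_2 = A·v_1 = (-13, 2).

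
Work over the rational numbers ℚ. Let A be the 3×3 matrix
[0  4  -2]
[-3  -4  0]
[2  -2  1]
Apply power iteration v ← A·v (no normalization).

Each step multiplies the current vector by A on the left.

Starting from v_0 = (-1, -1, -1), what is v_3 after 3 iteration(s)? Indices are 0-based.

v_0 = (-1, -1, -1).
v_1 = A·v_0 = (-2, 7, -1).
v_2 = A·v_1 = (30, -22, -19).
v_3 = A·v_2 = (-50, -2, 85).

v_3 = (-50, -2, 85)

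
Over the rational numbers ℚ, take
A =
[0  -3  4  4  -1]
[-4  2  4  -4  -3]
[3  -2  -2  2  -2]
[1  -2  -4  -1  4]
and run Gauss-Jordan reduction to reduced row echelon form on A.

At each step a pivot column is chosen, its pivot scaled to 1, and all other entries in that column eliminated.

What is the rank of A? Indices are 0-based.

pivot(0,0): swap R0↔R1
pivot(0,0)=-4: scale R0 → (1, -1/2, -1, 1, 3/4)
  clear (2,0): R2 −= (3)R0 → (0, -1/2, 1, -1, -17/4)
  clear (3,0): R3 −= (1)R0 → (0, -3/2, -3, -2, 13/4)
pivot(1,1)=-3: scale R1 → (0, 1, -4/3, -4/3, 1/3)
  clear (0,1): R0 −= (-1/2)R1 → (1, 0, -5/3, 1/3, 11/12)
  clear (2,1): R2 −= (-1/2)R1 → (0, 0, 1/3, -5/3, -49/12)
  clear (3,1): R3 −= (-3/2)R1 → (0, 0, -5, -4, 15/4)
pivot(2,2)=1/3: scale R2 → (0, 0, 1, -5, -49/4)
  clear (0,2): R0 −= (-5/3)R2 → (1, 0, 0, -8, -39/2)
  clear (1,2): R1 −= (-4/3)R2 → (0, 1, 0, -8, -16)
  clear (3,2): R3 −= (-5)R2 → (0, 0, 0, -29, -115/2)
pivot(3,3)=-29: scale R3 → (0, 0, 0, 1, 115/58)
  clear (0,3): R0 −= (-8)R3 → (1, 0, 0, 0, -211/58)
  clear (1,3): R1 −= (-8)R3 → (0, 1, 0, 0, -4/29)
  clear (2,3): R2 −= (-5)R3 → (0, 0, 1, 0, -271/116)

rank = 4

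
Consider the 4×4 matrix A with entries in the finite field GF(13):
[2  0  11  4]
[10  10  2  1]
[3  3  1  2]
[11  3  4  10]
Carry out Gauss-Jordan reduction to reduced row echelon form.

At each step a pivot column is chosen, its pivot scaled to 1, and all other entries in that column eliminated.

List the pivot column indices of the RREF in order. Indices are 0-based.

[1] R0 /= 2  ⇒  (1, 0, 12, 2)
     R1 -= 10·R0  ⇒  (0, 10, 12, 7)
     R2 -= 3·R0  ⇒  (0, 3, 4, 9)
     R3 -= 11·R0  ⇒  (0, 3, 2, 1)
[2] R1 /= 10  ⇒  (0, 1, 9, 2)
     R2 -= 3·R1  ⇒  (0, 0, 3, 3)
     R3 -= 3·R1  ⇒  (0, 0, 1, 8)
[3] R2 /= 3  ⇒  (0, 0, 1, 1)
     R0 -= 12·R2  ⇒  (1, 0, 0, 3)
     R1 -= 9·R2  ⇒  (0, 1, 0, 6)
     R3 -= 1·R2  ⇒  (0, 0, 0, 7)
[4] R3 /= 7  ⇒  (0, 0, 0, 1)
     R0 -= 3·R3  ⇒  (1, 0, 0, 0)
     R1 -= 6·R3  ⇒  (0, 1, 0, 0)
     R2 -= 1·R3  ⇒  (0, 0, 1, 0)

pivot columns: 0, 1, 2, 3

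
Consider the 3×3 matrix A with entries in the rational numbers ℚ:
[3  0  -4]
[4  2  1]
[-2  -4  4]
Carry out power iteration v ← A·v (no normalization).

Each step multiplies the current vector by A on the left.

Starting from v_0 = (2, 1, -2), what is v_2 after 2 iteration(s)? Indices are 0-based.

v_2 = (106, 56, -124)

v_0 = (2, 1, -2).
v_1 = A·v_0 = (14, 8, -16).
v_2 = A·v_1 = (106, 56, -124).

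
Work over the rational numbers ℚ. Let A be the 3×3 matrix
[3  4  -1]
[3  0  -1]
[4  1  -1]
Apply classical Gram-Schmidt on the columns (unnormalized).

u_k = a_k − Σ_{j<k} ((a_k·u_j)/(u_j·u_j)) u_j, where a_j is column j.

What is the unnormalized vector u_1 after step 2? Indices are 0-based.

u_1 = (44/17, -24/17, -15/17)

Step 1: u_0 = a_0 = (3, 3, 4).
Step 2: u_1 = a_1 − (8/17)·u_0 = (44/17, -24/17, -15/17).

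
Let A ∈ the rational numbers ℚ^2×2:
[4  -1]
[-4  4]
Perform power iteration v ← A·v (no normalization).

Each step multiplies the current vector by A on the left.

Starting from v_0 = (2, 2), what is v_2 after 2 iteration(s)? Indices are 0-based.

v_2 = (24, -24)

v_0 = (2, 2).
v_1 = A·v_0 = (6, 0).
v_2 = A·v_1 = (24, -24).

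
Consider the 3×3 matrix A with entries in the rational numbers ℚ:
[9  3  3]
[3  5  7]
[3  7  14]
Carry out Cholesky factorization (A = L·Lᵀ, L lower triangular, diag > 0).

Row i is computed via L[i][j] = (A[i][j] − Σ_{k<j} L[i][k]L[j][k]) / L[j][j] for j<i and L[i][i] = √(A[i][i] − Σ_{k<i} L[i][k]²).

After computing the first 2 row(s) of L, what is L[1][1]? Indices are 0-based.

Step 1: L[0][0] = √(9) = 3.
  L[1][0] = (3) / L[0][0] = 1.
Step 2: L[1][1] = √(4) = 2.

L[1][1] = 2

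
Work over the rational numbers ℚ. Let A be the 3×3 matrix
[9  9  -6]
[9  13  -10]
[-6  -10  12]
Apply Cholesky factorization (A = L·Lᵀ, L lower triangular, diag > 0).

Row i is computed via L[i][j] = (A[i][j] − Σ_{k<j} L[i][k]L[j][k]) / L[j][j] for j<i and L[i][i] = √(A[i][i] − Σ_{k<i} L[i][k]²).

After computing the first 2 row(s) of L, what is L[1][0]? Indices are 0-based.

Step 1: L[0][0] = √(9) = 3.
  L[1][0] = (9) / L[0][0] = 3.
Step 2: L[1][1] = √(4) = 2.

L[1][0] = 3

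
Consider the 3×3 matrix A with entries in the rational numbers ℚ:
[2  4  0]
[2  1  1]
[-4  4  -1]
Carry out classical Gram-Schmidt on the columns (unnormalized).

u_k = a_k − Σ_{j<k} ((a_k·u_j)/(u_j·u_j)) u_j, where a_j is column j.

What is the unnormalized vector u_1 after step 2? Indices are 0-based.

u_1 = (9/2, 3/2, 3)

Step 1: u_0 = a_0 = (2, 2, -4).
Step 2: u_1 = a_1 − (-1/4)·u_0 = (9/2, 3/2, 3).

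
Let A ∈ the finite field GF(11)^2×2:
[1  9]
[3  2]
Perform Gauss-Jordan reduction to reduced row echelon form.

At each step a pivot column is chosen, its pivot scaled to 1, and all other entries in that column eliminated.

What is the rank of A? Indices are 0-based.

rank = 2

pivot(0,0)=1: scale R0 → (1, 9)
  clear (1,0): R1 −= (3)R0 → (0, 8)
pivot(1,1)=8: scale R1 → (0, 1)
  clear (0,1): R0 −= (9)R1 → (1, 0)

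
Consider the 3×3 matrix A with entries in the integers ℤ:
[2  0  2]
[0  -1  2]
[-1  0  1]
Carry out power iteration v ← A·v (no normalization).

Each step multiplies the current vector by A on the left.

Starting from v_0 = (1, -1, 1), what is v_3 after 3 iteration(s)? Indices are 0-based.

v_0 = (1, -1, 1).
v_1 = A·v_0 = (4, 3, 0).
v_2 = A·v_1 = (8, -3, -4).
v_3 = A·v_2 = (8, -5, -12).

v_3 = (8, -5, -12)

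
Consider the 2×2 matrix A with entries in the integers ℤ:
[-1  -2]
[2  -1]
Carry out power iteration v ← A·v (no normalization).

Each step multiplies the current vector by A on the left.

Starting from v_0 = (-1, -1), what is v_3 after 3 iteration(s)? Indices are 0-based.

v_3 = (-13, -9)

v_0 = (-1, -1).
v_1 = A·v_0 = (3, -1).
v_2 = A·v_1 = (-1, 7).
v_3 = A·v_2 = (-13, -9).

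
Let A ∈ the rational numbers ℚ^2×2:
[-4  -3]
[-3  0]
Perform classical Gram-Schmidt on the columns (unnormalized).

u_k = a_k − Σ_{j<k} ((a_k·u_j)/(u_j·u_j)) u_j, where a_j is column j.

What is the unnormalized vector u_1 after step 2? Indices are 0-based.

u_1 = (-27/25, 36/25)

Step 1: u_0 = a_0 = (-4, -3).
Step 2: u_1 = a_1 − (12/25)·u_0 = (-27/25, 36/25).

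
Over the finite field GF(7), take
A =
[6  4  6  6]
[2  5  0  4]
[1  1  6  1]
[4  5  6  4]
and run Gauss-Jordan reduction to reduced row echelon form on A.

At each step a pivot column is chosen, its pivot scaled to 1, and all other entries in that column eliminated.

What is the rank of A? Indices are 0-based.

[1] R0 /= 6  ⇒  (1, 3, 1, 1)
     R1 -= 2·R0  ⇒  (0, 6, 5, 2)
     R2 -= 1·R0  ⇒  (0, 5, 5, 0)
     R3 -= 4·R0  ⇒  (0, 0, 2, 0)
[2] R1 /= 6  ⇒  (0, 1, 2, 5)
     R0 -= 3·R1  ⇒  (1, 0, 2, 0)
     R2 -= 5·R1  ⇒  (0, 0, 2, 3)
[3] R2 /= 2  ⇒  (0, 0, 1, 5)
     R0 -= 2·R2  ⇒  (1, 0, 0, 4)
     R1 -= 2·R2  ⇒  (0, 1, 0, 2)
     R3 -= 2·R2  ⇒  (0, 0, 0, 4)
[4] R3 /= 4  ⇒  (0, 0, 0, 1)
     R0 -= 4·R3  ⇒  (1, 0, 0, 0)
     R1 -= 2·R3  ⇒  (0, 1, 0, 0)
     R2 -= 5·R3  ⇒  (0, 0, 1, 0)

rank = 4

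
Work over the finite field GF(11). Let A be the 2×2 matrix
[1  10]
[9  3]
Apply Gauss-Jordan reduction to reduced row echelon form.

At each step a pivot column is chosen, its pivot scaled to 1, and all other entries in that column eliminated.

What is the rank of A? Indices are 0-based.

step 1: normalize row 0 (÷1) = (1, 10)
  row 1: subtract 9×row0 = (0, 1)
step 2: normalize row 1 (÷1) = (0, 1)
  row 0: subtract 10×row1 = (1, 0)

rank = 2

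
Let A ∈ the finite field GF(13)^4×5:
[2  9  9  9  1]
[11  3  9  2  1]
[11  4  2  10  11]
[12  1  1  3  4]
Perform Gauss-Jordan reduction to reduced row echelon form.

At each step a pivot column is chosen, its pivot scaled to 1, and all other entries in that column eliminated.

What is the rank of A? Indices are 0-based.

pivot(0,0)=2: scale R0 → (1, 11, 11, 11, 7)
  clear (1,0): R1 −= (11)R0 → (0, 12, 5, 11, 2)
  clear (2,0): R2 −= (11)R0 → (0, 0, 11, 6, 12)
  clear (3,0): R3 −= (12)R0 → (0, 12, 12, 1, 11)
pivot(1,1)=12: scale R1 → (0, 1, 8, 2, 11)
  clear (0,1): R0 −= (11)R1 → (1, 0, 1, 2, 3)
  clear (3,1): R3 −= (12)R1 → (0, 0, 7, 3, 9)
pivot(2,2)=11: scale R2 → (0, 0, 1, 10, 7)
  clear (0,2): R0 −= (1)R2 → (1, 0, 0, 5, 9)
  clear (1,2): R1 −= (8)R2 → (0, 1, 0, 0, 7)
  clear (3,2): R3 −= (7)R2 → (0, 0, 0, 11, 12)
pivot(3,3)=11: scale R3 → (0, 0, 0, 1, 7)
  clear (0,3): R0 −= (5)R3 → (1, 0, 0, 0, 0)
  clear (2,3): R2 −= (10)R3 → (0, 0, 1, 0, 2)

rank = 4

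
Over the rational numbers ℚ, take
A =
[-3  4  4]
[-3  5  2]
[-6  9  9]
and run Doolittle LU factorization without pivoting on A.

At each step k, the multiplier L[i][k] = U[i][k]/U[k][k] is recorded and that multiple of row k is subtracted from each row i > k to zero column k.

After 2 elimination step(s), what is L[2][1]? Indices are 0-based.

[col 0] pivot -3
  R1 -= 1*R0 → (0, 1, -2)  (L[1][0] := 1)
  R2 -= 2*R0 → (0, 1, 1)  (L[2][0] := 2)
[col 1] pivot 1
  R2 -= 1*R1 → (0, 0, 3)  (L[2][1] := 1)

L[2][1] = 1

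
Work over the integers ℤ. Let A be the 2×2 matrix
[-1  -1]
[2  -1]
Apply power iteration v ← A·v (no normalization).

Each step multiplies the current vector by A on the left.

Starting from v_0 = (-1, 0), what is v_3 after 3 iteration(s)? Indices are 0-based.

v_3 = (-5, -2)

v_0 = (-1, 0).
v_1 = A·v_0 = (1, -2).
v_2 = A·v_1 = (1, 4).
v_3 = A·v_2 = (-5, -2).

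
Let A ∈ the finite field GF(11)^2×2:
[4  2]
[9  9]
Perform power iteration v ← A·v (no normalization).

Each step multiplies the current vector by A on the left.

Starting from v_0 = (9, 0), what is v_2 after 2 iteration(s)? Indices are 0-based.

v_0 = (9, 0).
v_1 = A·v_0 = (3, 4).
v_2 = A·v_1 = (9, 8).

v_2 = (9, 8)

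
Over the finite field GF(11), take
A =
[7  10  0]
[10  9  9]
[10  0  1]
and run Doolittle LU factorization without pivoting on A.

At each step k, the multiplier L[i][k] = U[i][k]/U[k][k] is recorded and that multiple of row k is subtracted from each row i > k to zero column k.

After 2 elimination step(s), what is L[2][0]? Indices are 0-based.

[col 0] pivot 7
  R1 -= 3*R0 → (0, 1, 9)  (L[1][0] := 3)
  R2 -= 3*R0 → (0, 3, 1)  (L[2][0] := 3)
[col 1] pivot 1
  R2 -= 3*R1 → (0, 0, 7)  (L[2][1] := 3)

L[2][0] = 3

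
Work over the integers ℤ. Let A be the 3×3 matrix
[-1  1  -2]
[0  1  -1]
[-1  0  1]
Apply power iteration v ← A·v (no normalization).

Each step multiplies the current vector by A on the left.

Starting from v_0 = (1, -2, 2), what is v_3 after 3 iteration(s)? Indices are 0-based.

v_0 = (1, -2, 2).
v_1 = A·v_0 = (-7, -4, 1).
v_2 = A·v_1 = (1, -5, 8).
v_3 = A·v_2 = (-22, -13, 7).

v_3 = (-22, -13, 7)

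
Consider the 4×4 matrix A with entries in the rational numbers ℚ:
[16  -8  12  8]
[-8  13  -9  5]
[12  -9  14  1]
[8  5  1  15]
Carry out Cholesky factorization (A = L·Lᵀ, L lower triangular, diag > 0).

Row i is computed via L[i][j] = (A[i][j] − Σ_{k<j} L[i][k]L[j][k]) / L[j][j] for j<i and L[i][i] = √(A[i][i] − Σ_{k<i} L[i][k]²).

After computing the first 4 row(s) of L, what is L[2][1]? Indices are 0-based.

Step 1: L[0][0] = √(16) = 4.
  L[1][0] = (-8) / L[0][0] = -2.
Step 2: L[1][1] = √(9) = 3.
  L[2][0] = (12) / L[0][0] = 3.
  L[2][1] = (-3) / L[1][1] = -1.
Step 3: L[2][2] = √(4) = 2.
  L[3][0] = (8) / L[0][0] = 2.
  L[3][1] = (9) / L[1][1] = 3.
  L[3][2] = (-2) / L[2][2] = -1.
Step 4: L[3][3] = √(1) = 1.

L[2][1] = -1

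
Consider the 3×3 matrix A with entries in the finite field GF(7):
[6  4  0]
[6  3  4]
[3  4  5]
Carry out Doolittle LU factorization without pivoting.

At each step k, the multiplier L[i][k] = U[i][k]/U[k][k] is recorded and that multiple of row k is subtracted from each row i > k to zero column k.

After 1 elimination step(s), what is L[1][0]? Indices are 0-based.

Step 1: pivot at (0,0) is 6.
  row1 ← row1 − (1)·row0  ⇒  L[1][0]=1, U row1=(0, 6, 4)
  row2 ← row2 − (4)·row0  ⇒  L[2][0]=4, U row2=(0, 2, 5)

L[1][0] = 1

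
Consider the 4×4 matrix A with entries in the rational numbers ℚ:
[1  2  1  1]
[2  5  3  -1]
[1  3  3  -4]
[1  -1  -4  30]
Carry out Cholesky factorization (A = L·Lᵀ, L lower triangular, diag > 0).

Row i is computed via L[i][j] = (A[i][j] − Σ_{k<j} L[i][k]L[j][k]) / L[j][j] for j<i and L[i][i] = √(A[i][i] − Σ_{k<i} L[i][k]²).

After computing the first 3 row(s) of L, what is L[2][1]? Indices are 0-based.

L[2][1] = 1

Step 1: L[0][0] = √(1) = 1.
  L[1][0] = (2) / L[0][0] = 2.
Step 2: L[1][1] = √(1) = 1.
  L[2][0] = (1) / L[0][0] = 1.
  L[2][1] = (1) / L[1][1] = 1.
Step 3: L[2][2] = √(1) = 1.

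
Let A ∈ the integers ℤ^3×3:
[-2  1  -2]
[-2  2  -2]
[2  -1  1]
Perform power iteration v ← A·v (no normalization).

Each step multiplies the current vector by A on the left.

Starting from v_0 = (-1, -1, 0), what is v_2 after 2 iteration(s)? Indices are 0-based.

v_2 = (0, 0, 1)

v_0 = (-1, -1, 0).
v_1 = A·v_0 = (1, 0, -1).
v_2 = A·v_1 = (0, 0, 1).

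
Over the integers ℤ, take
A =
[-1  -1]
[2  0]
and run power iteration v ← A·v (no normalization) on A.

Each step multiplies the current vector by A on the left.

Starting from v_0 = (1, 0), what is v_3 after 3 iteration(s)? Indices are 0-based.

v_0 = (1, 0).
v_1 = A·v_0 = (-1, 2).
v_2 = A·v_1 = (-1, -2).
v_3 = A·v_2 = (3, -2).

v_3 = (3, -2)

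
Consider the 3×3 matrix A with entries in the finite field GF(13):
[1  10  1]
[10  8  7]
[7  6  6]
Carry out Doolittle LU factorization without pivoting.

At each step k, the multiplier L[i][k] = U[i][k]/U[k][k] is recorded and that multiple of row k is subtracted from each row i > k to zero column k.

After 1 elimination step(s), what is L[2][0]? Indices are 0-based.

Step 1: pivot at (0,0) is 1.
  row1 ← row1 − (10)·row0  ⇒  L[1][0]=10, U row1=(0, 12, 10)
  row2 ← row2 − (7)·row0  ⇒  L[2][0]=7, U row2=(0, 1, 12)

L[2][0] = 7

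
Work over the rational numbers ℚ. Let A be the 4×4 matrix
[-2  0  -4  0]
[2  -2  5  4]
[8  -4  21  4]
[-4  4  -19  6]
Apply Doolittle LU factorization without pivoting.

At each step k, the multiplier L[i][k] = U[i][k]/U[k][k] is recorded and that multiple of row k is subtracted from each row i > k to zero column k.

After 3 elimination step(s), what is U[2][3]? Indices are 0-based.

k=0: U[0][0]=-2
  eliminate (1,0): mult=-1, new row 1: (0, -2, 1, 4); set L[1][0]=-1
  eliminate (2,0): mult=-4, new row 2: (0, -4, 5, 4); set L[2][0]=-4
  eliminate (3,0): mult=2, new row 3: (0, 4, -11, 6); set L[3][0]=2
k=1: U[1][1]=-2
  eliminate (2,1): mult=2, new row 2: (0, 0, 3, -4); set L[2][1]=2
  eliminate (3,1): mult=-2, new row 3: (0, 0, -9, 14); set L[3][1]=-2
k=2: U[2][2]=3
  eliminate (3,2): mult=-3, new row 3: (0, 0, 0, 2); set L[3][2]=-3

U[2][3] = -4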